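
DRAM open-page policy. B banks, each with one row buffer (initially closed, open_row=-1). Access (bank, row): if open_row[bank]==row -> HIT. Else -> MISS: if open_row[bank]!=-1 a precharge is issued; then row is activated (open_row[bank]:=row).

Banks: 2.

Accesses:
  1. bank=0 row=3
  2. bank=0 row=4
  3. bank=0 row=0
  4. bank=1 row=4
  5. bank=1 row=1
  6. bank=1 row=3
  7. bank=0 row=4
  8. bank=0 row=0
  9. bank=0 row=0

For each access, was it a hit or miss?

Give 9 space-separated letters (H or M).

Answer: M M M M M M M M H

Derivation:
Acc 1: bank0 row3 -> MISS (open row3); precharges=0
Acc 2: bank0 row4 -> MISS (open row4); precharges=1
Acc 3: bank0 row0 -> MISS (open row0); precharges=2
Acc 4: bank1 row4 -> MISS (open row4); precharges=2
Acc 5: bank1 row1 -> MISS (open row1); precharges=3
Acc 6: bank1 row3 -> MISS (open row3); precharges=4
Acc 7: bank0 row4 -> MISS (open row4); precharges=5
Acc 8: bank0 row0 -> MISS (open row0); precharges=6
Acc 9: bank0 row0 -> HIT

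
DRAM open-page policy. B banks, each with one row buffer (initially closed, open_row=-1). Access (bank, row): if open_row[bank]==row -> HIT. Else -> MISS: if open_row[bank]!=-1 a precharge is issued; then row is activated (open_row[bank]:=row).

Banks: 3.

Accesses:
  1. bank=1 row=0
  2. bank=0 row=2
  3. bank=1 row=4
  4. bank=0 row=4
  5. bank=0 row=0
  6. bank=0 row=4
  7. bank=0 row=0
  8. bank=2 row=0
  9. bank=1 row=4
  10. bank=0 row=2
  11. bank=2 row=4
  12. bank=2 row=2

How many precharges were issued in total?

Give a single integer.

Acc 1: bank1 row0 -> MISS (open row0); precharges=0
Acc 2: bank0 row2 -> MISS (open row2); precharges=0
Acc 3: bank1 row4 -> MISS (open row4); precharges=1
Acc 4: bank0 row4 -> MISS (open row4); precharges=2
Acc 5: bank0 row0 -> MISS (open row0); precharges=3
Acc 6: bank0 row4 -> MISS (open row4); precharges=4
Acc 7: bank0 row0 -> MISS (open row0); precharges=5
Acc 8: bank2 row0 -> MISS (open row0); precharges=5
Acc 9: bank1 row4 -> HIT
Acc 10: bank0 row2 -> MISS (open row2); precharges=6
Acc 11: bank2 row4 -> MISS (open row4); precharges=7
Acc 12: bank2 row2 -> MISS (open row2); precharges=8

Answer: 8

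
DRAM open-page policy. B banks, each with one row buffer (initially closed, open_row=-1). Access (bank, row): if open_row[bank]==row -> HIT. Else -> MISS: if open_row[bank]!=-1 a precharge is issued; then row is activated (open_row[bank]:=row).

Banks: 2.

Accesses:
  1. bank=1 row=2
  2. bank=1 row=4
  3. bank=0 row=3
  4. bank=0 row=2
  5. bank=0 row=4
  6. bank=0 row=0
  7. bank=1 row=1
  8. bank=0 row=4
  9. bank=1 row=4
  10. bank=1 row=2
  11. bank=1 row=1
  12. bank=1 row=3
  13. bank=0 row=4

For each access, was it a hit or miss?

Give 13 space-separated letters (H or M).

Answer: M M M M M M M M M M M M H

Derivation:
Acc 1: bank1 row2 -> MISS (open row2); precharges=0
Acc 2: bank1 row4 -> MISS (open row4); precharges=1
Acc 3: bank0 row3 -> MISS (open row3); precharges=1
Acc 4: bank0 row2 -> MISS (open row2); precharges=2
Acc 5: bank0 row4 -> MISS (open row4); precharges=3
Acc 6: bank0 row0 -> MISS (open row0); precharges=4
Acc 7: bank1 row1 -> MISS (open row1); precharges=5
Acc 8: bank0 row4 -> MISS (open row4); precharges=6
Acc 9: bank1 row4 -> MISS (open row4); precharges=7
Acc 10: bank1 row2 -> MISS (open row2); precharges=8
Acc 11: bank1 row1 -> MISS (open row1); precharges=9
Acc 12: bank1 row3 -> MISS (open row3); precharges=10
Acc 13: bank0 row4 -> HIT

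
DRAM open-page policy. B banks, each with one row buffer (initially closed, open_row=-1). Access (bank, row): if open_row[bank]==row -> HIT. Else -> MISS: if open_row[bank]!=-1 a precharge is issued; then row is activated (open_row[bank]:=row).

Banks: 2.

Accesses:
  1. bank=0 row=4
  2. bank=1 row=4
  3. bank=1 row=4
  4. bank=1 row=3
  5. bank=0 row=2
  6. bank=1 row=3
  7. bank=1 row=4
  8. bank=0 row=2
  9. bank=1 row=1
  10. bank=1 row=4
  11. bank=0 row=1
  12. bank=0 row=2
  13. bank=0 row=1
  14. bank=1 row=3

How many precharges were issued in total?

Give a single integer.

Acc 1: bank0 row4 -> MISS (open row4); precharges=0
Acc 2: bank1 row4 -> MISS (open row4); precharges=0
Acc 3: bank1 row4 -> HIT
Acc 4: bank1 row3 -> MISS (open row3); precharges=1
Acc 5: bank0 row2 -> MISS (open row2); precharges=2
Acc 6: bank1 row3 -> HIT
Acc 7: bank1 row4 -> MISS (open row4); precharges=3
Acc 8: bank0 row2 -> HIT
Acc 9: bank1 row1 -> MISS (open row1); precharges=4
Acc 10: bank1 row4 -> MISS (open row4); precharges=5
Acc 11: bank0 row1 -> MISS (open row1); precharges=6
Acc 12: bank0 row2 -> MISS (open row2); precharges=7
Acc 13: bank0 row1 -> MISS (open row1); precharges=8
Acc 14: bank1 row3 -> MISS (open row3); precharges=9

Answer: 9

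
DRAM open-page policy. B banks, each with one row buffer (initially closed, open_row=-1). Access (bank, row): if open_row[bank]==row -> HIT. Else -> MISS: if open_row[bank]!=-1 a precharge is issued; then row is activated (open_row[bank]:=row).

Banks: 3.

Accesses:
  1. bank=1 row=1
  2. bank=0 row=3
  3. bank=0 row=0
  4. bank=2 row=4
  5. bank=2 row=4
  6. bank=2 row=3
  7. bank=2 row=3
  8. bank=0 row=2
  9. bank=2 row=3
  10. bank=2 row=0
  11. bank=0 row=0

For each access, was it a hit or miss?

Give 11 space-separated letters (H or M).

Answer: M M M M H M H M H M M

Derivation:
Acc 1: bank1 row1 -> MISS (open row1); precharges=0
Acc 2: bank0 row3 -> MISS (open row3); precharges=0
Acc 3: bank0 row0 -> MISS (open row0); precharges=1
Acc 4: bank2 row4 -> MISS (open row4); precharges=1
Acc 5: bank2 row4 -> HIT
Acc 6: bank2 row3 -> MISS (open row3); precharges=2
Acc 7: bank2 row3 -> HIT
Acc 8: bank0 row2 -> MISS (open row2); precharges=3
Acc 9: bank2 row3 -> HIT
Acc 10: bank2 row0 -> MISS (open row0); precharges=4
Acc 11: bank0 row0 -> MISS (open row0); precharges=5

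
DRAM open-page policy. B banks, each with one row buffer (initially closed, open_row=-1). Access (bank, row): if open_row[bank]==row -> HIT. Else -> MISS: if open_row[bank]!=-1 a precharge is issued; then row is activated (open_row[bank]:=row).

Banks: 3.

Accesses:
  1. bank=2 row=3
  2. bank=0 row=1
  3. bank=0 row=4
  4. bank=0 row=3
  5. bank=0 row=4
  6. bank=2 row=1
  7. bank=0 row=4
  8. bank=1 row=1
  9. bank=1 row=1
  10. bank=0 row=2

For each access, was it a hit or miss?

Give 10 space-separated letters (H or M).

Acc 1: bank2 row3 -> MISS (open row3); precharges=0
Acc 2: bank0 row1 -> MISS (open row1); precharges=0
Acc 3: bank0 row4 -> MISS (open row4); precharges=1
Acc 4: bank0 row3 -> MISS (open row3); precharges=2
Acc 5: bank0 row4 -> MISS (open row4); precharges=3
Acc 6: bank2 row1 -> MISS (open row1); precharges=4
Acc 7: bank0 row4 -> HIT
Acc 8: bank1 row1 -> MISS (open row1); precharges=4
Acc 9: bank1 row1 -> HIT
Acc 10: bank0 row2 -> MISS (open row2); precharges=5

Answer: M M M M M M H M H M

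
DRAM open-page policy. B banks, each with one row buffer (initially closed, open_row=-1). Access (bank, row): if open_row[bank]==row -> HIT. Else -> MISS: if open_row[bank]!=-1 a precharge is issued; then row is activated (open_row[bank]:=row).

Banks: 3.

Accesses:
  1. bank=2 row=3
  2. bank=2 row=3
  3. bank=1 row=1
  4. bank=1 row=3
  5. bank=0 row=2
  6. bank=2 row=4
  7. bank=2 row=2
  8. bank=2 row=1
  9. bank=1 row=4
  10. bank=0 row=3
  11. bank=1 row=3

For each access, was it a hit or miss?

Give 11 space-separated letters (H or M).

Answer: M H M M M M M M M M M

Derivation:
Acc 1: bank2 row3 -> MISS (open row3); precharges=0
Acc 2: bank2 row3 -> HIT
Acc 3: bank1 row1 -> MISS (open row1); precharges=0
Acc 4: bank1 row3 -> MISS (open row3); precharges=1
Acc 5: bank0 row2 -> MISS (open row2); precharges=1
Acc 6: bank2 row4 -> MISS (open row4); precharges=2
Acc 7: bank2 row2 -> MISS (open row2); precharges=3
Acc 8: bank2 row1 -> MISS (open row1); precharges=4
Acc 9: bank1 row4 -> MISS (open row4); precharges=5
Acc 10: bank0 row3 -> MISS (open row3); precharges=6
Acc 11: bank1 row3 -> MISS (open row3); precharges=7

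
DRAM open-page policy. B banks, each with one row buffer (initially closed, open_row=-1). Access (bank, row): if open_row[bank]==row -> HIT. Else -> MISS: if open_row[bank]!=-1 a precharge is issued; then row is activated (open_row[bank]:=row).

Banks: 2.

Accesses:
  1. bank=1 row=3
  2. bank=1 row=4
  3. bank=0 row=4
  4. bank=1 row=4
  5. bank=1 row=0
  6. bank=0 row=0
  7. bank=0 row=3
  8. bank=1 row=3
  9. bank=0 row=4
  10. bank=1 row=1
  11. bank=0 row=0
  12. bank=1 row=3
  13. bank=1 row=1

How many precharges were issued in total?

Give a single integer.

Answer: 10

Derivation:
Acc 1: bank1 row3 -> MISS (open row3); precharges=0
Acc 2: bank1 row4 -> MISS (open row4); precharges=1
Acc 3: bank0 row4 -> MISS (open row4); precharges=1
Acc 4: bank1 row4 -> HIT
Acc 5: bank1 row0 -> MISS (open row0); precharges=2
Acc 6: bank0 row0 -> MISS (open row0); precharges=3
Acc 7: bank0 row3 -> MISS (open row3); precharges=4
Acc 8: bank1 row3 -> MISS (open row3); precharges=5
Acc 9: bank0 row4 -> MISS (open row4); precharges=6
Acc 10: bank1 row1 -> MISS (open row1); precharges=7
Acc 11: bank0 row0 -> MISS (open row0); precharges=8
Acc 12: bank1 row3 -> MISS (open row3); precharges=9
Acc 13: bank1 row1 -> MISS (open row1); precharges=10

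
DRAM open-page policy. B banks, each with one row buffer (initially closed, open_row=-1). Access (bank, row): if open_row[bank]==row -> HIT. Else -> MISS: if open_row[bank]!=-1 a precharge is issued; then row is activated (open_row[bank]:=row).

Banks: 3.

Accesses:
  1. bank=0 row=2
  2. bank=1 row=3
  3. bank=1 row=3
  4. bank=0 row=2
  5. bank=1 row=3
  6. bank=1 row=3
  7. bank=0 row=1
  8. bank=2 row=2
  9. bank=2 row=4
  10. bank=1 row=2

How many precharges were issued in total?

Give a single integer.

Acc 1: bank0 row2 -> MISS (open row2); precharges=0
Acc 2: bank1 row3 -> MISS (open row3); precharges=0
Acc 3: bank1 row3 -> HIT
Acc 4: bank0 row2 -> HIT
Acc 5: bank1 row3 -> HIT
Acc 6: bank1 row3 -> HIT
Acc 7: bank0 row1 -> MISS (open row1); precharges=1
Acc 8: bank2 row2 -> MISS (open row2); precharges=1
Acc 9: bank2 row4 -> MISS (open row4); precharges=2
Acc 10: bank1 row2 -> MISS (open row2); precharges=3

Answer: 3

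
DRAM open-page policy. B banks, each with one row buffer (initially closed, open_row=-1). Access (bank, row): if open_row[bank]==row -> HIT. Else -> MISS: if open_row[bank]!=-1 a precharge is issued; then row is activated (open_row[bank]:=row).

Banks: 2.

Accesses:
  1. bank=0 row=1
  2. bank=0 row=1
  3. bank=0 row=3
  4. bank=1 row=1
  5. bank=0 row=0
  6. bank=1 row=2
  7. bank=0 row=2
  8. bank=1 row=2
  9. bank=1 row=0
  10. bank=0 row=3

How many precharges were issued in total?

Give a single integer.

Answer: 6

Derivation:
Acc 1: bank0 row1 -> MISS (open row1); precharges=0
Acc 2: bank0 row1 -> HIT
Acc 3: bank0 row3 -> MISS (open row3); precharges=1
Acc 4: bank1 row1 -> MISS (open row1); precharges=1
Acc 5: bank0 row0 -> MISS (open row0); precharges=2
Acc 6: bank1 row2 -> MISS (open row2); precharges=3
Acc 7: bank0 row2 -> MISS (open row2); precharges=4
Acc 8: bank1 row2 -> HIT
Acc 9: bank1 row0 -> MISS (open row0); precharges=5
Acc 10: bank0 row3 -> MISS (open row3); precharges=6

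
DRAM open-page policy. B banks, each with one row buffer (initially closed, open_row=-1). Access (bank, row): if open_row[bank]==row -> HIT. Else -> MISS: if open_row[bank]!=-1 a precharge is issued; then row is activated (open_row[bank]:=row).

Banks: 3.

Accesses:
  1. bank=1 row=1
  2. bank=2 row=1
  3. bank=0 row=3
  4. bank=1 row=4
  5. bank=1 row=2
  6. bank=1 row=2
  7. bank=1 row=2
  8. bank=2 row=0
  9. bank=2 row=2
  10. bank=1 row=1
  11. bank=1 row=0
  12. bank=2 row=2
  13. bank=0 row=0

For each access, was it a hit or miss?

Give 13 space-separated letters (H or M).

Acc 1: bank1 row1 -> MISS (open row1); precharges=0
Acc 2: bank2 row1 -> MISS (open row1); precharges=0
Acc 3: bank0 row3 -> MISS (open row3); precharges=0
Acc 4: bank1 row4 -> MISS (open row4); precharges=1
Acc 5: bank1 row2 -> MISS (open row2); precharges=2
Acc 6: bank1 row2 -> HIT
Acc 7: bank1 row2 -> HIT
Acc 8: bank2 row0 -> MISS (open row0); precharges=3
Acc 9: bank2 row2 -> MISS (open row2); precharges=4
Acc 10: bank1 row1 -> MISS (open row1); precharges=5
Acc 11: bank1 row0 -> MISS (open row0); precharges=6
Acc 12: bank2 row2 -> HIT
Acc 13: bank0 row0 -> MISS (open row0); precharges=7

Answer: M M M M M H H M M M M H M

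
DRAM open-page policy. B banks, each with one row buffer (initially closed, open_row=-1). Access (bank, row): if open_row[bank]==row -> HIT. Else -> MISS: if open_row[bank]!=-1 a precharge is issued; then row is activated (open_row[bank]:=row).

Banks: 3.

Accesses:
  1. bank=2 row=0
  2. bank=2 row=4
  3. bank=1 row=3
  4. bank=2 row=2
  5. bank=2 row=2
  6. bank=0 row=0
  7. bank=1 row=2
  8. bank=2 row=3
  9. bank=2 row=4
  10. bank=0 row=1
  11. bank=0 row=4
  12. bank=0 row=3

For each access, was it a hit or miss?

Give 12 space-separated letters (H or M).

Answer: M M M M H M M M M M M M

Derivation:
Acc 1: bank2 row0 -> MISS (open row0); precharges=0
Acc 2: bank2 row4 -> MISS (open row4); precharges=1
Acc 3: bank1 row3 -> MISS (open row3); precharges=1
Acc 4: bank2 row2 -> MISS (open row2); precharges=2
Acc 5: bank2 row2 -> HIT
Acc 6: bank0 row0 -> MISS (open row0); precharges=2
Acc 7: bank1 row2 -> MISS (open row2); precharges=3
Acc 8: bank2 row3 -> MISS (open row3); precharges=4
Acc 9: bank2 row4 -> MISS (open row4); precharges=5
Acc 10: bank0 row1 -> MISS (open row1); precharges=6
Acc 11: bank0 row4 -> MISS (open row4); precharges=7
Acc 12: bank0 row3 -> MISS (open row3); precharges=8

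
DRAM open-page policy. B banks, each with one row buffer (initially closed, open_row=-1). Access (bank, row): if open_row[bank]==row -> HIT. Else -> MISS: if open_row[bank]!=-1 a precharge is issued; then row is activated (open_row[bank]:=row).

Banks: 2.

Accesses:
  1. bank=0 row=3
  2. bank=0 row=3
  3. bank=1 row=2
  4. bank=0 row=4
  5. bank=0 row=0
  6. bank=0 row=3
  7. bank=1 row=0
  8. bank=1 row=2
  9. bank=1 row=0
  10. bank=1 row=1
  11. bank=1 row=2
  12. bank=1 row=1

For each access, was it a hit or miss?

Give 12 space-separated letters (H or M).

Answer: M H M M M M M M M M M M

Derivation:
Acc 1: bank0 row3 -> MISS (open row3); precharges=0
Acc 2: bank0 row3 -> HIT
Acc 3: bank1 row2 -> MISS (open row2); precharges=0
Acc 4: bank0 row4 -> MISS (open row4); precharges=1
Acc 5: bank0 row0 -> MISS (open row0); precharges=2
Acc 6: bank0 row3 -> MISS (open row3); precharges=3
Acc 7: bank1 row0 -> MISS (open row0); precharges=4
Acc 8: bank1 row2 -> MISS (open row2); precharges=5
Acc 9: bank1 row0 -> MISS (open row0); precharges=6
Acc 10: bank1 row1 -> MISS (open row1); precharges=7
Acc 11: bank1 row2 -> MISS (open row2); precharges=8
Acc 12: bank1 row1 -> MISS (open row1); precharges=9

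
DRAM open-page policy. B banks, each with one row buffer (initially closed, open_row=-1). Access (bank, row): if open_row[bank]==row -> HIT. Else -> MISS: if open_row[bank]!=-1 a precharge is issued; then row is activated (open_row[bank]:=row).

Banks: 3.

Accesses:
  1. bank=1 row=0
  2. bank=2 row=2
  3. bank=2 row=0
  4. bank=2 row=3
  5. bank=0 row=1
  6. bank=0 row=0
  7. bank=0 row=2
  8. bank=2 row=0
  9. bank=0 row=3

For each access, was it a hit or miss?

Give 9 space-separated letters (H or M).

Acc 1: bank1 row0 -> MISS (open row0); precharges=0
Acc 2: bank2 row2 -> MISS (open row2); precharges=0
Acc 3: bank2 row0 -> MISS (open row0); precharges=1
Acc 4: bank2 row3 -> MISS (open row3); precharges=2
Acc 5: bank0 row1 -> MISS (open row1); precharges=2
Acc 6: bank0 row0 -> MISS (open row0); precharges=3
Acc 7: bank0 row2 -> MISS (open row2); precharges=4
Acc 8: bank2 row0 -> MISS (open row0); precharges=5
Acc 9: bank0 row3 -> MISS (open row3); precharges=6

Answer: M M M M M M M M M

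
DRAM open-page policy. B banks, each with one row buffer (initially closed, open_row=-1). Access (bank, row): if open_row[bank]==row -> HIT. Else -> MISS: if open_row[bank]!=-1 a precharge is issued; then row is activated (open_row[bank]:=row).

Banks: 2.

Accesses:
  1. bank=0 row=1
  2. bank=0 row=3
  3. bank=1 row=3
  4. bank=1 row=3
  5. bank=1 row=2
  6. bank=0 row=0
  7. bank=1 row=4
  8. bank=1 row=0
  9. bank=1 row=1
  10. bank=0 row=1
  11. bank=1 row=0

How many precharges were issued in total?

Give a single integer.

Answer: 8

Derivation:
Acc 1: bank0 row1 -> MISS (open row1); precharges=0
Acc 2: bank0 row3 -> MISS (open row3); precharges=1
Acc 3: bank1 row3 -> MISS (open row3); precharges=1
Acc 4: bank1 row3 -> HIT
Acc 5: bank1 row2 -> MISS (open row2); precharges=2
Acc 6: bank0 row0 -> MISS (open row0); precharges=3
Acc 7: bank1 row4 -> MISS (open row4); precharges=4
Acc 8: bank1 row0 -> MISS (open row0); precharges=5
Acc 9: bank1 row1 -> MISS (open row1); precharges=6
Acc 10: bank0 row1 -> MISS (open row1); precharges=7
Acc 11: bank1 row0 -> MISS (open row0); precharges=8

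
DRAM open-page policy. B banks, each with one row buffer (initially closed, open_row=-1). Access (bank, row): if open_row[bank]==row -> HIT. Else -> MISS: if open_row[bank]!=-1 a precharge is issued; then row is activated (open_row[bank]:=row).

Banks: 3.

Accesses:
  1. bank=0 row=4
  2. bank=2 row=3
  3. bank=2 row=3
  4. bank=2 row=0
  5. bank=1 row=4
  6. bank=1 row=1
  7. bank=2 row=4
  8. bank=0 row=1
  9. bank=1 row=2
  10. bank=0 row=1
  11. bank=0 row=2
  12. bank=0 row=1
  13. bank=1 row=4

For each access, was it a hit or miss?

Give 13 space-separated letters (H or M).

Acc 1: bank0 row4 -> MISS (open row4); precharges=0
Acc 2: bank2 row3 -> MISS (open row3); precharges=0
Acc 3: bank2 row3 -> HIT
Acc 4: bank2 row0 -> MISS (open row0); precharges=1
Acc 5: bank1 row4 -> MISS (open row4); precharges=1
Acc 6: bank1 row1 -> MISS (open row1); precharges=2
Acc 7: bank2 row4 -> MISS (open row4); precharges=3
Acc 8: bank0 row1 -> MISS (open row1); precharges=4
Acc 9: bank1 row2 -> MISS (open row2); precharges=5
Acc 10: bank0 row1 -> HIT
Acc 11: bank0 row2 -> MISS (open row2); precharges=6
Acc 12: bank0 row1 -> MISS (open row1); precharges=7
Acc 13: bank1 row4 -> MISS (open row4); precharges=8

Answer: M M H M M M M M M H M M M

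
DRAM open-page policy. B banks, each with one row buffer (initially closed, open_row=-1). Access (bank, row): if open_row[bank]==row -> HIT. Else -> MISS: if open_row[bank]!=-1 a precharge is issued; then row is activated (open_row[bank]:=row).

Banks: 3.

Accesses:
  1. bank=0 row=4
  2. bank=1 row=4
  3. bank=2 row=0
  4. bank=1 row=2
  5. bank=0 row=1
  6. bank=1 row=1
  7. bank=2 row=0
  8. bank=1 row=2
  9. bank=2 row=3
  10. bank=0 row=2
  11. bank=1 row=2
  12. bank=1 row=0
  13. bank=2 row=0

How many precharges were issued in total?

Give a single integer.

Answer: 8

Derivation:
Acc 1: bank0 row4 -> MISS (open row4); precharges=0
Acc 2: bank1 row4 -> MISS (open row4); precharges=0
Acc 3: bank2 row0 -> MISS (open row0); precharges=0
Acc 4: bank1 row2 -> MISS (open row2); precharges=1
Acc 5: bank0 row1 -> MISS (open row1); precharges=2
Acc 6: bank1 row1 -> MISS (open row1); precharges=3
Acc 7: bank2 row0 -> HIT
Acc 8: bank1 row2 -> MISS (open row2); precharges=4
Acc 9: bank2 row3 -> MISS (open row3); precharges=5
Acc 10: bank0 row2 -> MISS (open row2); precharges=6
Acc 11: bank1 row2 -> HIT
Acc 12: bank1 row0 -> MISS (open row0); precharges=7
Acc 13: bank2 row0 -> MISS (open row0); precharges=8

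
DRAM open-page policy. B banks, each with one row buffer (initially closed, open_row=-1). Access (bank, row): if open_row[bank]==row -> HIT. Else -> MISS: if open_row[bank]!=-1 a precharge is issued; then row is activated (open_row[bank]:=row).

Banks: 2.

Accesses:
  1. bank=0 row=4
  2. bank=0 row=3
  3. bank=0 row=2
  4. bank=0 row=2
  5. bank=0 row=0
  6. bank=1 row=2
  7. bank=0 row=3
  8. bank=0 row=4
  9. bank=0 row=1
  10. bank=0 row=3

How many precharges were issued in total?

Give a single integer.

Acc 1: bank0 row4 -> MISS (open row4); precharges=0
Acc 2: bank0 row3 -> MISS (open row3); precharges=1
Acc 3: bank0 row2 -> MISS (open row2); precharges=2
Acc 4: bank0 row2 -> HIT
Acc 5: bank0 row0 -> MISS (open row0); precharges=3
Acc 6: bank1 row2 -> MISS (open row2); precharges=3
Acc 7: bank0 row3 -> MISS (open row3); precharges=4
Acc 8: bank0 row4 -> MISS (open row4); precharges=5
Acc 9: bank0 row1 -> MISS (open row1); precharges=6
Acc 10: bank0 row3 -> MISS (open row3); precharges=7

Answer: 7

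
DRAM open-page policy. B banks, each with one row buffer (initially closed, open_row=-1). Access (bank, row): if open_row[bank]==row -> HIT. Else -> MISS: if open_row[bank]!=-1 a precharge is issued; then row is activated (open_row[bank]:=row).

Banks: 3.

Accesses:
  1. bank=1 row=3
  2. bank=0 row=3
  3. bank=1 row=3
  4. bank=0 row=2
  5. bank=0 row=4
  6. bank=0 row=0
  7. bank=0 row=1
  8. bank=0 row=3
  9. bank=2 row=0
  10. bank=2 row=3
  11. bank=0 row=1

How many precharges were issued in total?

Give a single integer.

Answer: 7

Derivation:
Acc 1: bank1 row3 -> MISS (open row3); precharges=0
Acc 2: bank0 row3 -> MISS (open row3); precharges=0
Acc 3: bank1 row3 -> HIT
Acc 4: bank0 row2 -> MISS (open row2); precharges=1
Acc 5: bank0 row4 -> MISS (open row4); precharges=2
Acc 6: bank0 row0 -> MISS (open row0); precharges=3
Acc 7: bank0 row1 -> MISS (open row1); precharges=4
Acc 8: bank0 row3 -> MISS (open row3); precharges=5
Acc 9: bank2 row0 -> MISS (open row0); precharges=5
Acc 10: bank2 row3 -> MISS (open row3); precharges=6
Acc 11: bank0 row1 -> MISS (open row1); precharges=7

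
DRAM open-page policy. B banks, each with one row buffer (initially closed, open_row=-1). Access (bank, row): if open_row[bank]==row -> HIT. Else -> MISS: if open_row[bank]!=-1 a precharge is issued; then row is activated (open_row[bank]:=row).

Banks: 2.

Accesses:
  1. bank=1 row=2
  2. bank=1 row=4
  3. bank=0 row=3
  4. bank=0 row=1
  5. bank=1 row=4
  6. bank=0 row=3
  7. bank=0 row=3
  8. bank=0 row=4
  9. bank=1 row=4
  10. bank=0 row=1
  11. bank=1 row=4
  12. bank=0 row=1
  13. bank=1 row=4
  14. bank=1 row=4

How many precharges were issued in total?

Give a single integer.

Acc 1: bank1 row2 -> MISS (open row2); precharges=0
Acc 2: bank1 row4 -> MISS (open row4); precharges=1
Acc 3: bank0 row3 -> MISS (open row3); precharges=1
Acc 4: bank0 row1 -> MISS (open row1); precharges=2
Acc 5: bank1 row4 -> HIT
Acc 6: bank0 row3 -> MISS (open row3); precharges=3
Acc 7: bank0 row3 -> HIT
Acc 8: bank0 row4 -> MISS (open row4); precharges=4
Acc 9: bank1 row4 -> HIT
Acc 10: bank0 row1 -> MISS (open row1); precharges=5
Acc 11: bank1 row4 -> HIT
Acc 12: bank0 row1 -> HIT
Acc 13: bank1 row4 -> HIT
Acc 14: bank1 row4 -> HIT

Answer: 5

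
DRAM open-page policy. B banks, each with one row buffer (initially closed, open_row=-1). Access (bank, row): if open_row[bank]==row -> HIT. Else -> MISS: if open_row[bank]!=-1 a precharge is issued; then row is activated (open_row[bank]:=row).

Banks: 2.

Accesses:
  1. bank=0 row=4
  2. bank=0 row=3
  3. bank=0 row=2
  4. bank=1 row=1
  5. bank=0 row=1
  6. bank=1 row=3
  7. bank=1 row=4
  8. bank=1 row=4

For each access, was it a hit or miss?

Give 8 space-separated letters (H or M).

Answer: M M M M M M M H

Derivation:
Acc 1: bank0 row4 -> MISS (open row4); precharges=0
Acc 2: bank0 row3 -> MISS (open row3); precharges=1
Acc 3: bank0 row2 -> MISS (open row2); precharges=2
Acc 4: bank1 row1 -> MISS (open row1); precharges=2
Acc 5: bank0 row1 -> MISS (open row1); precharges=3
Acc 6: bank1 row3 -> MISS (open row3); precharges=4
Acc 7: bank1 row4 -> MISS (open row4); precharges=5
Acc 8: bank1 row4 -> HIT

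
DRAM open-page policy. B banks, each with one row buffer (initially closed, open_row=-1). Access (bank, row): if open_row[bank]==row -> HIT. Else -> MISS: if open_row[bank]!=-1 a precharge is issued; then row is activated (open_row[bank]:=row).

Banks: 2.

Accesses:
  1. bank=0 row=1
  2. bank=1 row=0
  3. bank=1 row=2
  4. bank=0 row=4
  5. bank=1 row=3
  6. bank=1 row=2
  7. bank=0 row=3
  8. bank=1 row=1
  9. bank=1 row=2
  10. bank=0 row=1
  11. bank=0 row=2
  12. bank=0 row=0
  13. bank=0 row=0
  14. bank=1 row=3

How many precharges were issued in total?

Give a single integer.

Answer: 11

Derivation:
Acc 1: bank0 row1 -> MISS (open row1); precharges=0
Acc 2: bank1 row0 -> MISS (open row0); precharges=0
Acc 3: bank1 row2 -> MISS (open row2); precharges=1
Acc 4: bank0 row4 -> MISS (open row4); precharges=2
Acc 5: bank1 row3 -> MISS (open row3); precharges=3
Acc 6: bank1 row2 -> MISS (open row2); precharges=4
Acc 7: bank0 row3 -> MISS (open row3); precharges=5
Acc 8: bank1 row1 -> MISS (open row1); precharges=6
Acc 9: bank1 row2 -> MISS (open row2); precharges=7
Acc 10: bank0 row1 -> MISS (open row1); precharges=8
Acc 11: bank0 row2 -> MISS (open row2); precharges=9
Acc 12: bank0 row0 -> MISS (open row0); precharges=10
Acc 13: bank0 row0 -> HIT
Acc 14: bank1 row3 -> MISS (open row3); precharges=11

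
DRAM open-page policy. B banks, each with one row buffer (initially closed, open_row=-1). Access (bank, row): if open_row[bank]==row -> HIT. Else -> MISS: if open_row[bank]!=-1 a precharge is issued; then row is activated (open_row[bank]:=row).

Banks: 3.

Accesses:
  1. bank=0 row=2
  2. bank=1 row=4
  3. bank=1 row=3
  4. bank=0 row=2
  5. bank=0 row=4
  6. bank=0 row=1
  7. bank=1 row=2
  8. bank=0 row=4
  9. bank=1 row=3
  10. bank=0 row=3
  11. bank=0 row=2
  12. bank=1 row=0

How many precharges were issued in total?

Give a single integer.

Answer: 9

Derivation:
Acc 1: bank0 row2 -> MISS (open row2); precharges=0
Acc 2: bank1 row4 -> MISS (open row4); precharges=0
Acc 3: bank1 row3 -> MISS (open row3); precharges=1
Acc 4: bank0 row2 -> HIT
Acc 5: bank0 row4 -> MISS (open row4); precharges=2
Acc 6: bank0 row1 -> MISS (open row1); precharges=3
Acc 7: bank1 row2 -> MISS (open row2); precharges=4
Acc 8: bank0 row4 -> MISS (open row4); precharges=5
Acc 9: bank1 row3 -> MISS (open row3); precharges=6
Acc 10: bank0 row3 -> MISS (open row3); precharges=7
Acc 11: bank0 row2 -> MISS (open row2); precharges=8
Acc 12: bank1 row0 -> MISS (open row0); precharges=9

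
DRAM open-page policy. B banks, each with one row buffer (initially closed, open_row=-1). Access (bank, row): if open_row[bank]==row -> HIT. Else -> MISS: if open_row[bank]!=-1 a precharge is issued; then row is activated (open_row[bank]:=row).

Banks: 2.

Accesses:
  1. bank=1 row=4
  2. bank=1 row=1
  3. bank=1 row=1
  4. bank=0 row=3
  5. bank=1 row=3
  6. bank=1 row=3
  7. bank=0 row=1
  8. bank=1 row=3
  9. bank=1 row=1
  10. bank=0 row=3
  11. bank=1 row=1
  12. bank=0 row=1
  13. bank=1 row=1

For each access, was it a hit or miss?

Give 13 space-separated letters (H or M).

Answer: M M H M M H M H M M H M H

Derivation:
Acc 1: bank1 row4 -> MISS (open row4); precharges=0
Acc 2: bank1 row1 -> MISS (open row1); precharges=1
Acc 3: bank1 row1 -> HIT
Acc 4: bank0 row3 -> MISS (open row3); precharges=1
Acc 5: bank1 row3 -> MISS (open row3); precharges=2
Acc 6: bank1 row3 -> HIT
Acc 7: bank0 row1 -> MISS (open row1); precharges=3
Acc 8: bank1 row3 -> HIT
Acc 9: bank1 row1 -> MISS (open row1); precharges=4
Acc 10: bank0 row3 -> MISS (open row3); precharges=5
Acc 11: bank1 row1 -> HIT
Acc 12: bank0 row1 -> MISS (open row1); precharges=6
Acc 13: bank1 row1 -> HIT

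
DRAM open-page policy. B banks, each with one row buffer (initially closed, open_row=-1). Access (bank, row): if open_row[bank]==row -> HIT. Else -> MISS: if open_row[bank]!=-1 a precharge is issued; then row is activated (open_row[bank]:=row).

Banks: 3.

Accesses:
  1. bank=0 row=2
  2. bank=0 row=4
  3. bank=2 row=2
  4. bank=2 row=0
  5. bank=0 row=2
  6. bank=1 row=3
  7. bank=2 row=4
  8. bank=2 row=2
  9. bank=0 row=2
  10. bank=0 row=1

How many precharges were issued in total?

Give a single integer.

Answer: 6

Derivation:
Acc 1: bank0 row2 -> MISS (open row2); precharges=0
Acc 2: bank0 row4 -> MISS (open row4); precharges=1
Acc 3: bank2 row2 -> MISS (open row2); precharges=1
Acc 4: bank2 row0 -> MISS (open row0); precharges=2
Acc 5: bank0 row2 -> MISS (open row2); precharges=3
Acc 6: bank1 row3 -> MISS (open row3); precharges=3
Acc 7: bank2 row4 -> MISS (open row4); precharges=4
Acc 8: bank2 row2 -> MISS (open row2); precharges=5
Acc 9: bank0 row2 -> HIT
Acc 10: bank0 row1 -> MISS (open row1); precharges=6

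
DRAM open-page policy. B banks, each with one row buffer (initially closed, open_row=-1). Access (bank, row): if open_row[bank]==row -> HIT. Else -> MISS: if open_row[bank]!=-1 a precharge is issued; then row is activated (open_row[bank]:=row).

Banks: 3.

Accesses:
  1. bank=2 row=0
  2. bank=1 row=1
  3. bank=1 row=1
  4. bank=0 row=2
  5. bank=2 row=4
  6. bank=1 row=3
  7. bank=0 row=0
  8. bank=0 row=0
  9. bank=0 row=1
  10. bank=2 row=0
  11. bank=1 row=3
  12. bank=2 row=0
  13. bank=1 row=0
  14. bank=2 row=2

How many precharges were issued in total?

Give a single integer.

Answer: 7

Derivation:
Acc 1: bank2 row0 -> MISS (open row0); precharges=0
Acc 2: bank1 row1 -> MISS (open row1); precharges=0
Acc 3: bank1 row1 -> HIT
Acc 4: bank0 row2 -> MISS (open row2); precharges=0
Acc 5: bank2 row4 -> MISS (open row4); precharges=1
Acc 6: bank1 row3 -> MISS (open row3); precharges=2
Acc 7: bank0 row0 -> MISS (open row0); precharges=3
Acc 8: bank0 row0 -> HIT
Acc 9: bank0 row1 -> MISS (open row1); precharges=4
Acc 10: bank2 row0 -> MISS (open row0); precharges=5
Acc 11: bank1 row3 -> HIT
Acc 12: bank2 row0 -> HIT
Acc 13: bank1 row0 -> MISS (open row0); precharges=6
Acc 14: bank2 row2 -> MISS (open row2); precharges=7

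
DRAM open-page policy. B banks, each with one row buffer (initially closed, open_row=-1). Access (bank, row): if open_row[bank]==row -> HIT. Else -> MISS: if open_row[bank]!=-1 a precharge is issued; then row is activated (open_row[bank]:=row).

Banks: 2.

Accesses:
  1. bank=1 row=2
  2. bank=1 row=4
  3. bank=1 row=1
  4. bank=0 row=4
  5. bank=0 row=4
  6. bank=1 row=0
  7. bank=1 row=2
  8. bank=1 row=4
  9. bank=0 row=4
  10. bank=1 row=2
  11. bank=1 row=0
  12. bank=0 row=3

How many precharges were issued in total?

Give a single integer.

Acc 1: bank1 row2 -> MISS (open row2); precharges=0
Acc 2: bank1 row4 -> MISS (open row4); precharges=1
Acc 3: bank1 row1 -> MISS (open row1); precharges=2
Acc 4: bank0 row4 -> MISS (open row4); precharges=2
Acc 5: bank0 row4 -> HIT
Acc 6: bank1 row0 -> MISS (open row0); precharges=3
Acc 7: bank1 row2 -> MISS (open row2); precharges=4
Acc 8: bank1 row4 -> MISS (open row4); precharges=5
Acc 9: bank0 row4 -> HIT
Acc 10: bank1 row2 -> MISS (open row2); precharges=6
Acc 11: bank1 row0 -> MISS (open row0); precharges=7
Acc 12: bank0 row3 -> MISS (open row3); precharges=8

Answer: 8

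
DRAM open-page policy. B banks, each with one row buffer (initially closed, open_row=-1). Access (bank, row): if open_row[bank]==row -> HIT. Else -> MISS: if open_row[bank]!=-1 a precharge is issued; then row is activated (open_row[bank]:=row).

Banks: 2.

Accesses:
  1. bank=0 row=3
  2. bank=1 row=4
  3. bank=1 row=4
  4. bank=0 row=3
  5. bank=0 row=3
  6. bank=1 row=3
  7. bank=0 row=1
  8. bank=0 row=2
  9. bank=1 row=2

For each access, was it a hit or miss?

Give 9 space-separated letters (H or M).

Acc 1: bank0 row3 -> MISS (open row3); precharges=0
Acc 2: bank1 row4 -> MISS (open row4); precharges=0
Acc 3: bank1 row4 -> HIT
Acc 4: bank0 row3 -> HIT
Acc 5: bank0 row3 -> HIT
Acc 6: bank1 row3 -> MISS (open row3); precharges=1
Acc 7: bank0 row1 -> MISS (open row1); precharges=2
Acc 8: bank0 row2 -> MISS (open row2); precharges=3
Acc 9: bank1 row2 -> MISS (open row2); precharges=4

Answer: M M H H H M M M M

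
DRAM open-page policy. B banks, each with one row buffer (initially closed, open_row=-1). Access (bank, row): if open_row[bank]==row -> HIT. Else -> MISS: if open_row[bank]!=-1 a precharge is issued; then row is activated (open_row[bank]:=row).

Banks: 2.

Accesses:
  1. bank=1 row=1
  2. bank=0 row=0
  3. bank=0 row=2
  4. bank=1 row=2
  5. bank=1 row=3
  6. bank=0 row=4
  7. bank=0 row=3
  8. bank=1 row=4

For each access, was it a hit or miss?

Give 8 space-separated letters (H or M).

Answer: M M M M M M M M

Derivation:
Acc 1: bank1 row1 -> MISS (open row1); precharges=0
Acc 2: bank0 row0 -> MISS (open row0); precharges=0
Acc 3: bank0 row2 -> MISS (open row2); precharges=1
Acc 4: bank1 row2 -> MISS (open row2); precharges=2
Acc 5: bank1 row3 -> MISS (open row3); precharges=3
Acc 6: bank0 row4 -> MISS (open row4); precharges=4
Acc 7: bank0 row3 -> MISS (open row3); precharges=5
Acc 8: bank1 row4 -> MISS (open row4); precharges=6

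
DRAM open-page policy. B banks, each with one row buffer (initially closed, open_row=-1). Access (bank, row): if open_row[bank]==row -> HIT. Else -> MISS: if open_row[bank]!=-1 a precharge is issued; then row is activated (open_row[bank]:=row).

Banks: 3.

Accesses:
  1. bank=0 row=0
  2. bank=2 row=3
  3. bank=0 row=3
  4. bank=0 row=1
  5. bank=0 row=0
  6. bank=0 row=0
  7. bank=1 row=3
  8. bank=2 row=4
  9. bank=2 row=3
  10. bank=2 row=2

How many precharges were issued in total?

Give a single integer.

Acc 1: bank0 row0 -> MISS (open row0); precharges=0
Acc 2: bank2 row3 -> MISS (open row3); precharges=0
Acc 3: bank0 row3 -> MISS (open row3); precharges=1
Acc 4: bank0 row1 -> MISS (open row1); precharges=2
Acc 5: bank0 row0 -> MISS (open row0); precharges=3
Acc 6: bank0 row0 -> HIT
Acc 7: bank1 row3 -> MISS (open row3); precharges=3
Acc 8: bank2 row4 -> MISS (open row4); precharges=4
Acc 9: bank2 row3 -> MISS (open row3); precharges=5
Acc 10: bank2 row2 -> MISS (open row2); precharges=6

Answer: 6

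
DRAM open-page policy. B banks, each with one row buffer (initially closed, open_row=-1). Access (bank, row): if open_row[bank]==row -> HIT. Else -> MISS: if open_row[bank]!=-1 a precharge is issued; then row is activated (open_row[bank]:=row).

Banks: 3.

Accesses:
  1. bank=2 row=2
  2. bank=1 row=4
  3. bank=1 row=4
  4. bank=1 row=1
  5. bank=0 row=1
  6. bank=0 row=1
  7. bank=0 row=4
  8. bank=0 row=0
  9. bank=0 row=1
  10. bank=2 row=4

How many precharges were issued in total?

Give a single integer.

Answer: 5

Derivation:
Acc 1: bank2 row2 -> MISS (open row2); precharges=0
Acc 2: bank1 row4 -> MISS (open row4); precharges=0
Acc 3: bank1 row4 -> HIT
Acc 4: bank1 row1 -> MISS (open row1); precharges=1
Acc 5: bank0 row1 -> MISS (open row1); precharges=1
Acc 6: bank0 row1 -> HIT
Acc 7: bank0 row4 -> MISS (open row4); precharges=2
Acc 8: bank0 row0 -> MISS (open row0); precharges=3
Acc 9: bank0 row1 -> MISS (open row1); precharges=4
Acc 10: bank2 row4 -> MISS (open row4); precharges=5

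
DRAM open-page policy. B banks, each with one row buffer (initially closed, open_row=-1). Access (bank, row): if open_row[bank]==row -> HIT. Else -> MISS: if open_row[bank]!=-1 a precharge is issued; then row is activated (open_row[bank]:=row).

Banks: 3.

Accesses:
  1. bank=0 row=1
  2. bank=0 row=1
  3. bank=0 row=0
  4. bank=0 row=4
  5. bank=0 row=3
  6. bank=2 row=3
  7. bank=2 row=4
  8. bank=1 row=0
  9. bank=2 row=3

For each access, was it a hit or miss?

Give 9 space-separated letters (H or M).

Acc 1: bank0 row1 -> MISS (open row1); precharges=0
Acc 2: bank0 row1 -> HIT
Acc 3: bank0 row0 -> MISS (open row0); precharges=1
Acc 4: bank0 row4 -> MISS (open row4); precharges=2
Acc 5: bank0 row3 -> MISS (open row3); precharges=3
Acc 6: bank2 row3 -> MISS (open row3); precharges=3
Acc 7: bank2 row4 -> MISS (open row4); precharges=4
Acc 8: bank1 row0 -> MISS (open row0); precharges=4
Acc 9: bank2 row3 -> MISS (open row3); precharges=5

Answer: M H M M M M M M M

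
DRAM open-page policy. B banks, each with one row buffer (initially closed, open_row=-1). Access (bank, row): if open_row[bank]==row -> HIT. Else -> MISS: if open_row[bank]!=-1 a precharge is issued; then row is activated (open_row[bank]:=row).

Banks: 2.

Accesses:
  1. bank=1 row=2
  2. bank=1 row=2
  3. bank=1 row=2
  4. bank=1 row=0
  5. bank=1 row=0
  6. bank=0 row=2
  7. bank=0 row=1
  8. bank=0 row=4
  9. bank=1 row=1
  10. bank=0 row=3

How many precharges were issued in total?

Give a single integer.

Acc 1: bank1 row2 -> MISS (open row2); precharges=0
Acc 2: bank1 row2 -> HIT
Acc 3: bank1 row2 -> HIT
Acc 4: bank1 row0 -> MISS (open row0); precharges=1
Acc 5: bank1 row0 -> HIT
Acc 6: bank0 row2 -> MISS (open row2); precharges=1
Acc 7: bank0 row1 -> MISS (open row1); precharges=2
Acc 8: bank0 row4 -> MISS (open row4); precharges=3
Acc 9: bank1 row1 -> MISS (open row1); precharges=4
Acc 10: bank0 row3 -> MISS (open row3); precharges=5

Answer: 5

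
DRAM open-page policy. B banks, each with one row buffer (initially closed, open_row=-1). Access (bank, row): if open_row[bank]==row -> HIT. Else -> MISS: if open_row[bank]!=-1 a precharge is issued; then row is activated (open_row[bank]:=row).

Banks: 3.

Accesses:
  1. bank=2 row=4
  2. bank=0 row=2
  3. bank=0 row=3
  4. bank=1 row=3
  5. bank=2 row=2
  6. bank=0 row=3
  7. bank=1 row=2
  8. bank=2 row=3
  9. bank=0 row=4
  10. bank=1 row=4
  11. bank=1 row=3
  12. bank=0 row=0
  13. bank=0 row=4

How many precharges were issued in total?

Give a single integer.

Answer: 9

Derivation:
Acc 1: bank2 row4 -> MISS (open row4); precharges=0
Acc 2: bank0 row2 -> MISS (open row2); precharges=0
Acc 3: bank0 row3 -> MISS (open row3); precharges=1
Acc 4: bank1 row3 -> MISS (open row3); precharges=1
Acc 5: bank2 row2 -> MISS (open row2); precharges=2
Acc 6: bank0 row3 -> HIT
Acc 7: bank1 row2 -> MISS (open row2); precharges=3
Acc 8: bank2 row3 -> MISS (open row3); precharges=4
Acc 9: bank0 row4 -> MISS (open row4); precharges=5
Acc 10: bank1 row4 -> MISS (open row4); precharges=6
Acc 11: bank1 row3 -> MISS (open row3); precharges=7
Acc 12: bank0 row0 -> MISS (open row0); precharges=8
Acc 13: bank0 row4 -> MISS (open row4); precharges=9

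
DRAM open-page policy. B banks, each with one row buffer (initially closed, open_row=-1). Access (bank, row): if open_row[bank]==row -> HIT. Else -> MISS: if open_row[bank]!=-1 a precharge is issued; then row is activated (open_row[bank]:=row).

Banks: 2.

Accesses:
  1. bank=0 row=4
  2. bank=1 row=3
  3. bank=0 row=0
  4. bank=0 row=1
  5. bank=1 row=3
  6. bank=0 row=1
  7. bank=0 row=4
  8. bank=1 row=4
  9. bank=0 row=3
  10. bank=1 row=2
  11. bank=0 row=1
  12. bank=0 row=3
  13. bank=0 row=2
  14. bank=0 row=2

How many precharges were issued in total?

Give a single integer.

Acc 1: bank0 row4 -> MISS (open row4); precharges=0
Acc 2: bank1 row3 -> MISS (open row3); precharges=0
Acc 3: bank0 row0 -> MISS (open row0); precharges=1
Acc 4: bank0 row1 -> MISS (open row1); precharges=2
Acc 5: bank1 row3 -> HIT
Acc 6: bank0 row1 -> HIT
Acc 7: bank0 row4 -> MISS (open row4); precharges=3
Acc 8: bank1 row4 -> MISS (open row4); precharges=4
Acc 9: bank0 row3 -> MISS (open row3); precharges=5
Acc 10: bank1 row2 -> MISS (open row2); precharges=6
Acc 11: bank0 row1 -> MISS (open row1); precharges=7
Acc 12: bank0 row3 -> MISS (open row3); precharges=8
Acc 13: bank0 row2 -> MISS (open row2); precharges=9
Acc 14: bank0 row2 -> HIT

Answer: 9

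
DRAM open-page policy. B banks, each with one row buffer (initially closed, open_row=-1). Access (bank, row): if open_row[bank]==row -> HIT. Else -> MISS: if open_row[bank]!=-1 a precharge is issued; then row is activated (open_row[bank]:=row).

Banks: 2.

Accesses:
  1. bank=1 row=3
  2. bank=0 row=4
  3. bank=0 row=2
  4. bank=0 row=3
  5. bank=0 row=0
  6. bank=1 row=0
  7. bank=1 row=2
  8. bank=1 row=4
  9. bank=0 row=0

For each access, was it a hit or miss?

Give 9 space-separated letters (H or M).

Acc 1: bank1 row3 -> MISS (open row3); precharges=0
Acc 2: bank0 row4 -> MISS (open row4); precharges=0
Acc 3: bank0 row2 -> MISS (open row2); precharges=1
Acc 4: bank0 row3 -> MISS (open row3); precharges=2
Acc 5: bank0 row0 -> MISS (open row0); precharges=3
Acc 6: bank1 row0 -> MISS (open row0); precharges=4
Acc 7: bank1 row2 -> MISS (open row2); precharges=5
Acc 8: bank1 row4 -> MISS (open row4); precharges=6
Acc 9: bank0 row0 -> HIT

Answer: M M M M M M M M H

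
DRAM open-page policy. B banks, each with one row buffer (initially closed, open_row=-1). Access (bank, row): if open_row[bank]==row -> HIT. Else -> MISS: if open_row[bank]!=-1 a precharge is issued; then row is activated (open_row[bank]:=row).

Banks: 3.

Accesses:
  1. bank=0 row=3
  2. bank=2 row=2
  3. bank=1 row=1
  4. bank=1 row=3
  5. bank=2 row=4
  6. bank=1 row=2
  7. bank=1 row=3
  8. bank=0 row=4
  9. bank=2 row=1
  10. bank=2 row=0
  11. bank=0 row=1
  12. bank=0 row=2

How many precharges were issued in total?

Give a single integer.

Answer: 9

Derivation:
Acc 1: bank0 row3 -> MISS (open row3); precharges=0
Acc 2: bank2 row2 -> MISS (open row2); precharges=0
Acc 3: bank1 row1 -> MISS (open row1); precharges=0
Acc 4: bank1 row3 -> MISS (open row3); precharges=1
Acc 5: bank2 row4 -> MISS (open row4); precharges=2
Acc 6: bank1 row2 -> MISS (open row2); precharges=3
Acc 7: bank1 row3 -> MISS (open row3); precharges=4
Acc 8: bank0 row4 -> MISS (open row4); precharges=5
Acc 9: bank2 row1 -> MISS (open row1); precharges=6
Acc 10: bank2 row0 -> MISS (open row0); precharges=7
Acc 11: bank0 row1 -> MISS (open row1); precharges=8
Acc 12: bank0 row2 -> MISS (open row2); precharges=9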